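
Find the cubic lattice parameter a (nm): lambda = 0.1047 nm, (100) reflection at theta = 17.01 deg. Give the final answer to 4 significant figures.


d = lambda / (2*sin(theta))
d = 0.1047 / (2*sin(17.01 deg))
d = 0.178951 nm
a = d * sqrt(h^2+k^2+l^2) = 0.178951 * sqrt(1)
a = 0.179 nm


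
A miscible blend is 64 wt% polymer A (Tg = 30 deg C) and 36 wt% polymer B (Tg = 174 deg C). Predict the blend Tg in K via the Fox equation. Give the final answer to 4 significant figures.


1/Tg = w1/Tg1 + w2/Tg2 (in Kelvin)
Tg1 = 303.15 K, Tg2 = 447.15 K
1/Tg = 0.64/303.15 + 0.36/447.15
Tg = 342.9 K


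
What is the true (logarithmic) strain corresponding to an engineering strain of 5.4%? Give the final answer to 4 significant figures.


epsilon_true = ln(1 + epsilon_eng)
epsilon_true = ln(1 + 0.054)
epsilon_true = 0.05259


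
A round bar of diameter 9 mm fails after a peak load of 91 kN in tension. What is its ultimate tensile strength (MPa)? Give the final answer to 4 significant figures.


A0 = pi*(d/2)^2 = pi*(9/2)^2 = 63.6173 mm^2
UTS = F_max / A0 = 91*1000 / 63.6173
UTS = 1430 MPa


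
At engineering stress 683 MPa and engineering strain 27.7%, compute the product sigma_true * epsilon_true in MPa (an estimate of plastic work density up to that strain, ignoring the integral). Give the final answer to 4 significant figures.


sigma_true = sigma_eng * (1 + epsilon_eng)
sigma_true = 683 * (1 + 0.277) = 872.191 MPa
epsilon_true = ln(1 + epsilon_eng)
epsilon_true = ln(1 + 0.277) = 0.244514
sigma_true * epsilon_true = 872.191 * 0.244514 = 213.3 MPa


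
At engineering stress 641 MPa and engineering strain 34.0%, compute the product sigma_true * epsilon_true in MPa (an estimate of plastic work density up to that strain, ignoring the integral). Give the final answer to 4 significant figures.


sigma_true = sigma_eng * (1 + epsilon_eng)
sigma_true = 641 * (1 + 0.34) = 858.94 MPa
epsilon_true = ln(1 + epsilon_eng)
epsilon_true = ln(1 + 0.34) = 0.29267
sigma_true * epsilon_true = 858.94 * 0.29267 = 251.4 MPa


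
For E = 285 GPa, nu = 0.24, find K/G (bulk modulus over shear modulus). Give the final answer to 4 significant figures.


G = E / (2*(1+nu))
G = 285 / (2*(1+0.24)) = 114.919 GPa
K = E / (3*(1-2*nu))
K = 285 / (3*(1-2*0.24)) = 182.692 GPa
K/G = 182.692 / 114.919 = 1.59


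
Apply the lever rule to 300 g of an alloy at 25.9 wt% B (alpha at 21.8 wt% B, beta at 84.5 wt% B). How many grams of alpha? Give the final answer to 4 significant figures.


f_alpha = (C_beta - C0) / (C_beta - C_alpha)
f_alpha = (84.5 - 25.9) / (84.5 - 21.8) = 0.934609
m_alpha = f_alpha * m_total = 0.934609 * 300 = 280.4 g


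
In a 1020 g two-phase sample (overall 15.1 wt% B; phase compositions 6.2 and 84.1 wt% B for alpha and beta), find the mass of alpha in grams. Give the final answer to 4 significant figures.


f_alpha = (C_beta - C0) / (C_beta - C_alpha)
f_alpha = (84.1 - 15.1) / (84.1 - 6.2) = 0.885751
m_alpha = f_alpha * m_total = 0.885751 * 1020 = 903.5 g


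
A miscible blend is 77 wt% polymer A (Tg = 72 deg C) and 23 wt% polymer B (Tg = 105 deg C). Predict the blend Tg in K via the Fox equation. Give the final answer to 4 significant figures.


1/Tg = w1/Tg1 + w2/Tg2 (in Kelvin)
Tg1 = 345.15 K, Tg2 = 378.15 K
1/Tg = 0.77/345.15 + 0.23/378.15
Tg = 352.2 K


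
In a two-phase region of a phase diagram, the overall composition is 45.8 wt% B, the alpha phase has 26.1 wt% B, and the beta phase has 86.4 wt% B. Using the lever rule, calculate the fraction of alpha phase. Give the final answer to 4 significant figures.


f_alpha = (C_beta - C0) / (C_beta - C_alpha)
f_alpha = (86.4 - 45.8) / (86.4 - 26.1)
f_alpha = 0.6733


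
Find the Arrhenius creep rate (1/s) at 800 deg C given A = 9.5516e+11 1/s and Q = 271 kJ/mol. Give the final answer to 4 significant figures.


rate = A * exp(-Q / (R*T))
T = 800 + 273.15 = 1073.15 K
rate = 9.5516e+11 * exp(-271e3 / (8.314 * 1073.15))
rate = 0.06151 1/s


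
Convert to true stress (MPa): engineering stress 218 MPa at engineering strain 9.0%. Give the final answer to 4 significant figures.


sigma_true = sigma_eng * (1 + epsilon_eng)
sigma_true = 218 * (1 + 0.09)
sigma_true = 237.6 MPa


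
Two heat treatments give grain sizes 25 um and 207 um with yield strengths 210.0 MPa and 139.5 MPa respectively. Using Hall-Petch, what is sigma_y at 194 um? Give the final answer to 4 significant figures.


sigma_y = sigma0 + k / sqrt(d)
1/sqrt(d1) = 1/sqrt(2.5e-05) = 200;  1/sqrt(d2) = 69.5048
k = (sigma1 - sigma2) / (1/sqrt(d1) - 1/sqrt(d2)) = (210.0 - 139.5) / (200 - 69.5048) = 0.54025 MPa*m^0.5
sigma0 = sigma1 - k/sqrt(d1) = 210.0 - 0.54025*200 = 101.95 MPa
sigma_y(d3) = 101.95 + 0.54025 / sqrt(1.94e-04) = 140.7 MPa


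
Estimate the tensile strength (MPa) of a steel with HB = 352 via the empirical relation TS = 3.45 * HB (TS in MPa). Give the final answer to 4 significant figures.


TS (MPa) = 3.45 * HB
TS = 3.45 * 352
TS = 1214 MPa


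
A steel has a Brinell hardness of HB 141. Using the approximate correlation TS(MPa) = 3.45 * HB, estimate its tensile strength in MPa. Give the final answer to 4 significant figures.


TS (MPa) = 3.45 * HB
TS = 3.45 * 141
TS = 486.5 MPa


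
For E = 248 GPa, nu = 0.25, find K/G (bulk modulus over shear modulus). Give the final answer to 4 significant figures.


G = E / (2*(1+nu))
G = 248 / (2*(1+0.25)) = 99.2 GPa
K = E / (3*(1-2*nu))
K = 248 / (3*(1-2*0.25)) = 165.333 GPa
K/G = 165.333 / 99.2 = 1.667


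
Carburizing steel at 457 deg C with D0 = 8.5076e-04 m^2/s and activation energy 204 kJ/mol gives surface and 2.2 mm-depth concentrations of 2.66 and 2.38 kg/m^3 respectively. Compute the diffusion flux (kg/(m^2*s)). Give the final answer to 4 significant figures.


Step 1: D = D0 * exp(-Qd/(R*T))
T = 457 + 273.15 = 730.15 K
D = 8.5076e-04 * exp(-204e3 / (8.314 * 730.15)) = 2.16372e-18 m^2/s
Step 2: J = D * (C1 - C2) / dx
J = 2.16372e-18 * (2.66 - 2.38) / 2.2e-03
J = 2.754e-16 kg/(m^2*s)


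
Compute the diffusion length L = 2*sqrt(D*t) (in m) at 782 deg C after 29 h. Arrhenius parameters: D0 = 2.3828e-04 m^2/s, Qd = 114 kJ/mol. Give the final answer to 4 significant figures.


Step 1: D = D0 * exp(-Qd/(R*T))
T = 1055.15 K
D = 2.3828e-04 * exp(-114e3 / (8.314 * 1055.15)) = 5.41221e-10 m^2/s
Step 2: L = 2*sqrt(D*t)
t = 29 h = 104400 s
L = 2*sqrt(5.41221e-10 * 104400) = 0.01503 m


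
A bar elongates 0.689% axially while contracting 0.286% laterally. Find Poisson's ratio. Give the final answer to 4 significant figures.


nu = -epsilon_lat / epsilon_axial
Lateral strain is contraction (negative), so using magnitudes:
nu = 0.286 / 0.689
nu = 0.4151


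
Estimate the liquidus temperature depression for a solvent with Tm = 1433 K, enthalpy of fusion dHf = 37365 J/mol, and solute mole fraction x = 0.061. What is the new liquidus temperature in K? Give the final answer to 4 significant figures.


dT = R*Tm^2*x / dHf
dT = 8.314 * 1433^2 * 0.061 / 37365
dT = 27.8719 K
T_new = 1433 - 27.8719 = 1405 K


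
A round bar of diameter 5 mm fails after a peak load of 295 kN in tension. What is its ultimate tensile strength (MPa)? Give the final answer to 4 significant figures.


A0 = pi*(d/2)^2 = pi*(5/2)^2 = 19.635 mm^2
UTS = F_max / A0 = 295*1000 / 19.635
UTS = 15020 MPa


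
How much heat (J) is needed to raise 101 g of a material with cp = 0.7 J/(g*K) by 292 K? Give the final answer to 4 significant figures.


Q = m * cp * dT
Q = 101 * 0.7 * 292
Q = 20640 J


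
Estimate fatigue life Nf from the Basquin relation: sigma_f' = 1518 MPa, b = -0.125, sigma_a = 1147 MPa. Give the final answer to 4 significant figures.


sigma_a = sigma_f' * (2*Nf)^b
2*Nf = (sigma_a / sigma_f')^(1/b)
2*Nf = (1147 / 1518)^(1/-0.125)
2*Nf = 9.41167
Nf = 4.706 cycles


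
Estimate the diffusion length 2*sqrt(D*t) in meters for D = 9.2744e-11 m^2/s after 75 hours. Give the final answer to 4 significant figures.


t = 75 hr = 270000 s
Diffusion length = 2*sqrt(D*t)
= 2*sqrt(9.2744e-11 * 270000)
= 0.01001 m


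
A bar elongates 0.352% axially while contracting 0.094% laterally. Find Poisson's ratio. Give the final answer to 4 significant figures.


nu = -epsilon_lat / epsilon_axial
Lateral strain is contraction (negative), so using magnitudes:
nu = 0.094 / 0.352
nu = 0.267


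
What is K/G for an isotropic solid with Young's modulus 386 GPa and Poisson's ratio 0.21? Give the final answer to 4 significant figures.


G = E / (2*(1+nu))
G = 386 / (2*(1+0.21)) = 159.504 GPa
K = E / (3*(1-2*nu))
K = 386 / (3*(1-2*0.21)) = 221.839 GPa
K/G = 221.839 / 159.504 = 1.391


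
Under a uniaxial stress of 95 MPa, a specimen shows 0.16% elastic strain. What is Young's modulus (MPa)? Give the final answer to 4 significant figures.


E = sigma / epsilon
epsilon = 0.16% = 1.6e-03
E = 95 / 1.6e-03
E = 59380 MPa


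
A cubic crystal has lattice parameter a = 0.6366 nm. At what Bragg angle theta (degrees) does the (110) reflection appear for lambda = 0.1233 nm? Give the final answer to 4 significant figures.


d = a / sqrt(h^2+k^2+l^2)
d = 0.6366 / sqrt(2) = 0.450144 nm
lambda = 2*d*sin(theta)  =>  sin(theta) = lambda / (2*d)
sin(theta) = 0.1233 / (2 * 0.450144) = 0.136956
theta = 7.872 deg


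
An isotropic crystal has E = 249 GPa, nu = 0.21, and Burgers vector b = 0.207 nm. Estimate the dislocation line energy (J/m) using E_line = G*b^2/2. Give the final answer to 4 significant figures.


Step 1: G = E / (2*(1+nu))
G = 249 / (2*(1+0.21)) = 102.893 GPa = 1.02893e+11 Pa
Step 2: E_line = G*b^2/2
b = 0.207 nm = 2.07e-10 m
E_line = 0.5 * 1.02893e+11 * (2.07e-10)^2 = 2.204e-09 J/m


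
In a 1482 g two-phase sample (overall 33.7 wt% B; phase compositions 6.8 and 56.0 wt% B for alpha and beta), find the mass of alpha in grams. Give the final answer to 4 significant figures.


f_alpha = (C_beta - C0) / (C_beta - C_alpha)
f_alpha = (56.0 - 33.7) / (56.0 - 6.8) = 0.453252
m_alpha = f_alpha * m_total = 0.453252 * 1482 = 671.7 g


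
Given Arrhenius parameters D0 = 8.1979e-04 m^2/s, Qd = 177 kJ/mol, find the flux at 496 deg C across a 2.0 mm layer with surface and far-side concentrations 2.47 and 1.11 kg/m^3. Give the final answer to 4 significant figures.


Step 1: D = D0 * exp(-Qd/(R*T))
T = 496 + 273.15 = 769.15 K
D = 8.1979e-04 * exp(-177e3 / (8.314 * 769.15)) = 7.81296e-16 m^2/s
Step 2: J = D * (C1 - C2) / dx
J = 7.81296e-16 * (2.47 - 1.11) / 2e-03
J = 5.313e-13 kg/(m^2*s)


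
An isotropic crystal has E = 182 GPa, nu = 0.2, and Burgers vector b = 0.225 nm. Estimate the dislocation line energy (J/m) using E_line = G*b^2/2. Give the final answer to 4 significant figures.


Step 1: G = E / (2*(1+nu))
G = 182 / (2*(1+0.2)) = 75.8333 GPa = 7.58333e+10 Pa
Step 2: E_line = G*b^2/2
b = 0.225 nm = 2.25e-10 m
E_line = 0.5 * 7.58333e+10 * (2.25e-10)^2 = 1.92e-09 J/m


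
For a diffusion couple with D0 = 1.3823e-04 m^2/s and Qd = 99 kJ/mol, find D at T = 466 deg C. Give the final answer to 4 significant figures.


D = D0 * exp(-Qd / (R*T))
T = 739.15 K
D = 1.3823e-04 * exp(-99e3 / (8.314 * 739.15))
D = 1.394e-11 m^2/s


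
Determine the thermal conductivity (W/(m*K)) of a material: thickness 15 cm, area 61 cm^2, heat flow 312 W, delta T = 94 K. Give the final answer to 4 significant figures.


k = Q*L / (A*dT)
L = 0.15 m, A = 6.1e-03 m^2
k = 312 * 0.15 / (6.1e-03 * 94)
k = 81.62 W/(m*K)


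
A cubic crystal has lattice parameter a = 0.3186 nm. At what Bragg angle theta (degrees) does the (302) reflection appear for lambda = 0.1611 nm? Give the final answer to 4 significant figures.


d = a / sqrt(h^2+k^2+l^2)
d = 0.3186 / sqrt(13) = 0.0883637 nm
lambda = 2*d*sin(theta)  =>  sin(theta) = lambda / (2*d)
sin(theta) = 0.1611 / (2 * 0.0883637) = 0.911573
theta = 65.72 deg


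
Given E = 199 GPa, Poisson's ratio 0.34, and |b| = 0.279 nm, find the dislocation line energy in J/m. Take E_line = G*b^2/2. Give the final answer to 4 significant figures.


Step 1: G = E / (2*(1+nu))
G = 199 / (2*(1+0.34)) = 74.2537 GPa = 7.42537e+10 Pa
Step 2: E_line = G*b^2/2
b = 0.279 nm = 2.79e-10 m
E_line = 0.5 * 7.42537e+10 * (2.79e-10)^2 = 2.89e-09 J/m


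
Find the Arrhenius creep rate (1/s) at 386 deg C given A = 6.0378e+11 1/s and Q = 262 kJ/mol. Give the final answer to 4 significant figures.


rate = A * exp(-Q / (R*T))
T = 386 + 273.15 = 659.15 K
rate = 6.0378e+11 * exp(-262e3 / (8.314 * 659.15))
rate = 1.042e-09 1/s


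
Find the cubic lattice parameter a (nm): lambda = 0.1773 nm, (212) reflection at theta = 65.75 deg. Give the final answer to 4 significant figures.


d = lambda / (2*sin(theta))
d = 0.1773 / (2*sin(65.75 deg))
d = 0.0972293 nm
a = d * sqrt(h^2+k^2+l^2) = 0.0972293 * sqrt(9)
a = 0.2917 nm


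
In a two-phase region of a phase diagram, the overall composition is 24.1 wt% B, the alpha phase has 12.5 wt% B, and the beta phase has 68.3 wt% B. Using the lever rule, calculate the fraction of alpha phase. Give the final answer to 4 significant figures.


f_alpha = (C_beta - C0) / (C_beta - C_alpha)
f_alpha = (68.3 - 24.1) / (68.3 - 12.5)
f_alpha = 0.7921


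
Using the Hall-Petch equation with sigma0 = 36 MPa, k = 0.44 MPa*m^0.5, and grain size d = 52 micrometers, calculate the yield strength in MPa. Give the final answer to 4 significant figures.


sigma_y = sigma0 + k / sqrt(d)
d = 52 um = 5.2e-05 m
sigma_y = 36 + 0.44 / sqrt(5.2e-05)
sigma_y = 97.02 MPa


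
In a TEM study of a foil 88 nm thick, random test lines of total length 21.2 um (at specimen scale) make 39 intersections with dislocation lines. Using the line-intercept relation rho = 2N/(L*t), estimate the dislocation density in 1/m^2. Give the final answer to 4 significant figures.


rho = 2N / (L * t)
L = 21.2 um = 2.12e-05 m, t = 88 nm = 8.8e-08 m
rho = 2 * 39 / (2.12e-05 * 8.8e-08)
rho = 4.181e+13 1/m^2


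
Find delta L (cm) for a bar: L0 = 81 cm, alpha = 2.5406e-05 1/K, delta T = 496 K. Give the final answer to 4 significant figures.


dL = L0 * alpha * dT
dL = 81 * 2.5406e-05 * 496
dL = 1.021 cm


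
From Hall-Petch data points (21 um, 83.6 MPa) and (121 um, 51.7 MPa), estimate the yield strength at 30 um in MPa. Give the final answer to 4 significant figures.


sigma_y = sigma0 + k / sqrt(d)
1/sqrt(d1) = 1/sqrt(2.1e-05) = 218.218;  1/sqrt(d2) = 90.9091
k = (sigma1 - sigma2) / (1/sqrt(d1) - 1/sqrt(d2)) = (83.6 - 51.7) / (218.218 - 90.9091) = 0.250572 MPa*m^0.5
sigma0 = sigma1 - k/sqrt(d1) = 83.6 - 0.250572*218.218 = 28.9207 MPa
sigma_y(d3) = 28.9207 + 0.250572 / sqrt(3e-05) = 74.67 MPa


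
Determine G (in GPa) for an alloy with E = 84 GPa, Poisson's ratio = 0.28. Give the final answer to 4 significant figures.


G = E / (2*(1+nu))
G = 84 / (2*(1+0.28))
G = 32.81 GPa


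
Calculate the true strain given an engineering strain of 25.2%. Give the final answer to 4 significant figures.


epsilon_true = ln(1 + epsilon_eng)
epsilon_true = ln(1 + 0.252)
epsilon_true = 0.2247


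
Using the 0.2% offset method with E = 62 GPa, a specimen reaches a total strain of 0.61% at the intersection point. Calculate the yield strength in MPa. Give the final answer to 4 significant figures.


Offset strain = 0.002
Elastic strain at yield = total_strain - offset = 6.1e-03 - 0.002 = 4.1e-03
sigma_y = E * elastic_strain = 62000 * 4.1e-03
sigma_y = 254.2 MPa


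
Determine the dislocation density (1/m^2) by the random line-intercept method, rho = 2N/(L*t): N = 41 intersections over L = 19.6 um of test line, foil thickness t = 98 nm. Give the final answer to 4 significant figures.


rho = 2N / (L * t)
L = 19.6 um = 1.96e-05 m, t = 98 nm = 9.8e-08 m
rho = 2 * 41 / (1.96e-05 * 9.8e-08)
rho = 4.269e+13 1/m^2


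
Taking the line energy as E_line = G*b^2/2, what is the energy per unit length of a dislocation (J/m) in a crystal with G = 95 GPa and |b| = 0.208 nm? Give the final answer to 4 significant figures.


E = G*b^2/2
b = 0.208 nm = 2.08e-10 m
G = 95 GPa = 9.5e+10 Pa
E = 0.5 * 9.5e+10 * (2.08e-10)^2
E = 2.055e-09 J/m


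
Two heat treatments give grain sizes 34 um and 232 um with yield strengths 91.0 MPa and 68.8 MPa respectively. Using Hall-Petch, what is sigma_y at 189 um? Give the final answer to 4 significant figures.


sigma_y = sigma0 + k / sqrt(d)
1/sqrt(d1) = 1/sqrt(3.4e-05) = 171.499;  1/sqrt(d2) = 65.6532
k = (sigma1 - sigma2) / (1/sqrt(d1) - 1/sqrt(d2)) = (91.0 - 68.8) / (171.499 - 65.6532) = 0.20974 MPa*m^0.5
sigma0 = sigma1 - k/sqrt(d1) = 91.0 - 0.20974*171.499 = 55.0299 MPa
sigma_y(d3) = 55.0299 + 0.20974 / sqrt(1.89e-04) = 70.29 MPa


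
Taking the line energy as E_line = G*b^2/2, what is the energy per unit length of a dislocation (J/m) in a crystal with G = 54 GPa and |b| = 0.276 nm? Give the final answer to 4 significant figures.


E = G*b^2/2
b = 0.276 nm = 2.76e-10 m
G = 54 GPa = 5.4e+10 Pa
E = 0.5 * 5.4e+10 * (2.76e-10)^2
E = 2.057e-09 J/m


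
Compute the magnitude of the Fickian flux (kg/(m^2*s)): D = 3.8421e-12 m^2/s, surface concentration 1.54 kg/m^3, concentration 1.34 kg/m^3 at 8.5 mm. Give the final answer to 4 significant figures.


J = -D * (dC/dx) = D * (C1 - C2) / dx
J = 3.8421e-12 * (1.54 - 1.34) / 8.5e-03
J = 9.04e-11 kg/(m^2*s)


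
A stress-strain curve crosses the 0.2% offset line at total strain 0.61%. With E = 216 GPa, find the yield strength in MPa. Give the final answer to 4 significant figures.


Offset strain = 0.002
Elastic strain at yield = total_strain - offset = 6.1e-03 - 0.002 = 4.1e-03
sigma_y = E * elastic_strain = 216000 * 4.1e-03
sigma_y = 885.6 MPa


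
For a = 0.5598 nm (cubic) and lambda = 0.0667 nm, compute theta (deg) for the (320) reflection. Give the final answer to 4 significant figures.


d = a / sqrt(h^2+k^2+l^2)
d = 0.5598 / sqrt(13) = 0.155261 nm
lambda = 2*d*sin(theta)  =>  sin(theta) = lambda / (2*d)
sin(theta) = 0.0667 / (2 * 0.155261) = 0.2148
theta = 12.4 deg


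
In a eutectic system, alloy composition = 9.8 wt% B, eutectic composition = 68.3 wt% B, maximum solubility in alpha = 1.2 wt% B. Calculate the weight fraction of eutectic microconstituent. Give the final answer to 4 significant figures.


f_primary = (C_e - C0) / (C_e - C_alpha_max)
f_primary = (68.3 - 9.8) / (68.3 - 1.2)
f_primary = 0.871833
f_eutectic = 1 - 0.871833 = 0.1282


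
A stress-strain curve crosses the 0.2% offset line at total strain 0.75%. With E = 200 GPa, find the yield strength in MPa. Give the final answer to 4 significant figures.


Offset strain = 0.002
Elastic strain at yield = total_strain - offset = 7.5e-03 - 0.002 = 5.5e-03
sigma_y = E * elastic_strain = 200000 * 5.5e-03
sigma_y = 1100 MPa


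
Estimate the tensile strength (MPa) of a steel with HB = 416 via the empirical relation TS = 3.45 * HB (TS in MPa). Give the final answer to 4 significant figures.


TS (MPa) = 3.45 * HB
TS = 3.45 * 416
TS = 1435 MPa


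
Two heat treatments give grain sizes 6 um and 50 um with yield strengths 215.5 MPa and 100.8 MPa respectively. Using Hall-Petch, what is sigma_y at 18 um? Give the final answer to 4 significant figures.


sigma_y = sigma0 + k / sqrt(d)
1/sqrt(d1) = 1/sqrt(6e-06) = 408.248;  1/sqrt(d2) = 141.421
k = (sigma1 - sigma2) / (1/sqrt(d1) - 1/sqrt(d2)) = (215.5 - 100.8) / (408.248 - 141.421) = 0.429867 MPa*m^0.5
sigma0 = sigma1 - k/sqrt(d1) = 215.5 - 0.429867*408.248 = 40.0077 MPa
sigma_y(d3) = 40.0077 + 0.429867 / sqrt(1.8e-05) = 141.3 MPa


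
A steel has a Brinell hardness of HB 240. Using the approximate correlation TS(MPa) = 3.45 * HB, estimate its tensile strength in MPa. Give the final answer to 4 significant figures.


TS (MPa) = 3.45 * HB
TS = 3.45 * 240
TS = 828 MPa


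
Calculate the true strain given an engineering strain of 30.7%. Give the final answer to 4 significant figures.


epsilon_true = ln(1 + epsilon_eng)
epsilon_true = ln(1 + 0.307)
epsilon_true = 0.2677


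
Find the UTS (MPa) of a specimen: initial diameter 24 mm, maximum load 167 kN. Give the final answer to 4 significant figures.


A0 = pi*(d/2)^2 = pi*(24/2)^2 = 452.389 mm^2
UTS = F_max / A0 = 167*1000 / 452.389
UTS = 369.2 MPa


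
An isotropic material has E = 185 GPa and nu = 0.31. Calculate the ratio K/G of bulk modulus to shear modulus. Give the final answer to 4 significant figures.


G = E / (2*(1+nu))
G = 185 / (2*(1+0.31)) = 70.6107 GPa
K = E / (3*(1-2*nu))
K = 185 / (3*(1-2*0.31)) = 162.281 GPa
K/G = 162.281 / 70.6107 = 2.298


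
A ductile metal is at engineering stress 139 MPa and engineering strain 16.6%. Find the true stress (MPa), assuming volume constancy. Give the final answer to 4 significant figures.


sigma_true = sigma_eng * (1 + epsilon_eng)
sigma_true = 139 * (1 + 0.166)
sigma_true = 162.1 MPa


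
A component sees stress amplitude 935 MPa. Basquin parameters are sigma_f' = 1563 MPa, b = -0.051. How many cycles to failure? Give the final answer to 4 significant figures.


sigma_a = sigma_f' * (2*Nf)^b
2*Nf = (sigma_a / sigma_f')^(1/b)
2*Nf = (935 / 1563)^(1/-0.051)
2*Nf = 23737.7
Nf = 11870 cycles


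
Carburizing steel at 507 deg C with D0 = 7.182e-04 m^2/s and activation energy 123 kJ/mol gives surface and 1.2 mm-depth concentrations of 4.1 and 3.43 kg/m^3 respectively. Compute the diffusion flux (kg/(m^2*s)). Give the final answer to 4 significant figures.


Step 1: D = D0 * exp(-Qd/(R*T))
T = 507 + 273.15 = 780.15 K
D = 7.182e-04 * exp(-123e3 / (8.314 * 780.15)) = 4.17379e-12 m^2/s
Step 2: J = D * (C1 - C2) / dx
J = 4.17379e-12 * (4.1 - 3.43) / 1.2e-03
J = 2.33e-09 kg/(m^2*s)


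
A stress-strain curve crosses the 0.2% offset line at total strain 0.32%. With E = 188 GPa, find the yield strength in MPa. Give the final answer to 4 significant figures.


Offset strain = 0.002
Elastic strain at yield = total_strain - offset = 3.2e-03 - 0.002 = 1.2e-03
sigma_y = E * elastic_strain = 188000 * 1.2e-03
sigma_y = 225.6 MPa


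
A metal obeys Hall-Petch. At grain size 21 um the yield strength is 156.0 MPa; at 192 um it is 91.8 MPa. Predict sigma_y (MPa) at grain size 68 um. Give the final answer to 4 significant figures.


sigma_y = sigma0 + k / sqrt(d)
1/sqrt(d1) = 1/sqrt(2.1e-05) = 218.218;  1/sqrt(d2) = 72.1688
k = (sigma1 - sigma2) / (1/sqrt(d1) - 1/sqrt(d2)) = (156.0 - 91.8) / (218.218 - 72.1688) = 0.439578 MPa*m^0.5
sigma0 = sigma1 - k/sqrt(d1) = 156.0 - 0.439578*218.218 = 60.0762 MPa
sigma_y(d3) = 60.0762 + 0.439578 / sqrt(6.8e-05) = 113.4 MPa


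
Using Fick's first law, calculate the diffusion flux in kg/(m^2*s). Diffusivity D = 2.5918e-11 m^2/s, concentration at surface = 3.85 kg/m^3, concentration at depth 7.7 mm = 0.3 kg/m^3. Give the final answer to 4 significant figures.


J = -D * (dC/dx) = D * (C1 - C2) / dx
J = 2.5918e-11 * (3.85 - 0.3) / 7.7e-03
J = 1.195e-08 kg/(m^2*s)


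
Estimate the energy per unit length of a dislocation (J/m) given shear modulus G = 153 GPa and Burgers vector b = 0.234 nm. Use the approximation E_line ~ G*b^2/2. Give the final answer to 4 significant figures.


E = G*b^2/2
b = 0.234 nm = 2.34e-10 m
G = 153 GPa = 1.53e+11 Pa
E = 0.5 * 1.53e+11 * (2.34e-10)^2
E = 4.189e-09 J/m


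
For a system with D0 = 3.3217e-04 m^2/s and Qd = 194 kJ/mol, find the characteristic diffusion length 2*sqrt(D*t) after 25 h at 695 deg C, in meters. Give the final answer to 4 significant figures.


Step 1: D = D0 * exp(-Qd/(R*T))
T = 968.15 K
D = 3.3217e-04 * exp(-194e3 / (8.314 * 968.15)) = 1.13264e-14 m^2/s
Step 2: L = 2*sqrt(D*t)
t = 25 h = 90000 s
L = 2*sqrt(1.13264e-14 * 90000) = 6.386e-05 m


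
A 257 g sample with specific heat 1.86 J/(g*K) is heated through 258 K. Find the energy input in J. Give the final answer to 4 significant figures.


Q = m * cp * dT
Q = 257 * 1.86 * 258
Q = 123300 J


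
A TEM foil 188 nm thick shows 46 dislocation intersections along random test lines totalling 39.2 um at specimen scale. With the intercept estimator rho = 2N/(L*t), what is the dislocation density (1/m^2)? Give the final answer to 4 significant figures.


rho = 2N / (L * t)
L = 39.2 um = 3.92e-05 m, t = 188 nm = 1.88e-07 m
rho = 2 * 46 / (3.92e-05 * 1.88e-07)
rho = 1.248e+13 1/m^2


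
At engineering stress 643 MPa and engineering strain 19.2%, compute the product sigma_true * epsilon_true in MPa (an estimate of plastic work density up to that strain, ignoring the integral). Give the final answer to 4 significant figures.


sigma_true = sigma_eng * (1 + epsilon_eng)
sigma_true = 643 * (1 + 0.192) = 766.456 MPa
epsilon_true = ln(1 + epsilon_eng)
epsilon_true = ln(1 + 0.192) = 0.175633
sigma_true * epsilon_true = 766.456 * 0.175633 = 134.6 MPa


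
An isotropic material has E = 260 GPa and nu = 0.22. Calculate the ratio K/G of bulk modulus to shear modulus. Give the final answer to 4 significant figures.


G = E / (2*(1+nu))
G = 260 / (2*(1+0.22)) = 106.557 GPa
K = E / (3*(1-2*nu))
K = 260 / (3*(1-2*0.22)) = 154.762 GPa
K/G = 154.762 / 106.557 = 1.452


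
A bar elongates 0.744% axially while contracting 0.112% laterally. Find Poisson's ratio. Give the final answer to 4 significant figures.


nu = -epsilon_lat / epsilon_axial
Lateral strain is contraction (negative), so using magnitudes:
nu = 0.112 / 0.744
nu = 0.1505


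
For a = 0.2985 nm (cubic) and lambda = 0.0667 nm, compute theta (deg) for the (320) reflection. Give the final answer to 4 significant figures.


d = a / sqrt(h^2+k^2+l^2)
d = 0.2985 / sqrt(13) = 0.082789 nm
lambda = 2*d*sin(theta)  =>  sin(theta) = lambda / (2*d)
sin(theta) = 0.0667 / (2 * 0.082789) = 0.402831
theta = 23.76 deg


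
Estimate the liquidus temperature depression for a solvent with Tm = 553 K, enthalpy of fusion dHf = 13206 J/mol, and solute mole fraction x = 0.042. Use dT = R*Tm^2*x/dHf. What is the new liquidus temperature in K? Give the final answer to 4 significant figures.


dT = R*Tm^2*x / dHf
dT = 8.314 * 553^2 * 0.042 / 13206
dT = 8.08608 K
T_new = 553 - 8.08608 = 544.9 K


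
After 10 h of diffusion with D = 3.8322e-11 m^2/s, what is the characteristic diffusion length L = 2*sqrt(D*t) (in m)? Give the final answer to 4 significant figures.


t = 10 hr = 36000 s
Diffusion length = 2*sqrt(D*t)
= 2*sqrt(3.8322e-11 * 36000)
= 2.349e-03 m


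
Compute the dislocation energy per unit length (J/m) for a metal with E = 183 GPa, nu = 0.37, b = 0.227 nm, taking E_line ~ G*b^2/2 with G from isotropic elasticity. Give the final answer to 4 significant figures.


Step 1: G = E / (2*(1+nu))
G = 183 / (2*(1+0.37)) = 66.7883 GPa = 6.67883e+10 Pa
Step 2: E_line = G*b^2/2
b = 0.227 nm = 2.27e-10 m
E_line = 0.5 * 6.67883e+10 * (2.27e-10)^2 = 1.721e-09 J/m


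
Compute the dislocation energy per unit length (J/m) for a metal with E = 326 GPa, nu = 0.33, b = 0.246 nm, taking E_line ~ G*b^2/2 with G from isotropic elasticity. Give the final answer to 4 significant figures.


Step 1: G = E / (2*(1+nu))
G = 326 / (2*(1+0.33)) = 122.556 GPa = 1.22556e+11 Pa
Step 2: E_line = G*b^2/2
b = 0.246 nm = 2.46e-10 m
E_line = 0.5 * 1.22556e+11 * (2.46e-10)^2 = 3.708e-09 J/m


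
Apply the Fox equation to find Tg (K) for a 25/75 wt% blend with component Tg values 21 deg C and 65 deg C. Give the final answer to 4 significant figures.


1/Tg = w1/Tg1 + w2/Tg2 (in Kelvin)
Tg1 = 294.15 K, Tg2 = 338.15 K
1/Tg = 0.25/294.15 + 0.75/338.15
Tg = 326 K


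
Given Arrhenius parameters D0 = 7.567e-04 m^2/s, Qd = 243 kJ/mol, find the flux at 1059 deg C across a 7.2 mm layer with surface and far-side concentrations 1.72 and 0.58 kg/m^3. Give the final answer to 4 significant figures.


Step 1: D = D0 * exp(-Qd/(R*T))
T = 1059 + 273.15 = 1332.15 K
D = 7.567e-04 * exp(-243e3 / (8.314 * 1332.15)) = 2.24058e-13 m^2/s
Step 2: J = D * (C1 - C2) / dx
J = 2.24058e-13 * (1.72 - 0.58) / 7.2e-03
J = 3.548e-11 kg/(m^2*s)


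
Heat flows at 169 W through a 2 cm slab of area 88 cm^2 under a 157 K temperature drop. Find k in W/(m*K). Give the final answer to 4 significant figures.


k = Q*L / (A*dT)
L = 0.02 m, A = 8.8e-03 m^2
k = 169 * 0.02 / (8.8e-03 * 157)
k = 2.446 W/(m*K)


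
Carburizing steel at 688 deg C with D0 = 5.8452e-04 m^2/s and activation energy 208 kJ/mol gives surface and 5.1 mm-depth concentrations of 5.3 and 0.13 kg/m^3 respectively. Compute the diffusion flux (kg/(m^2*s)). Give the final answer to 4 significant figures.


Step 1: D = D0 * exp(-Qd/(R*T))
T = 688 + 273.15 = 961.15 K
D = 5.8452e-04 * exp(-208e3 / (8.314 * 961.15)) = 2.90019e-15 m^2/s
Step 2: J = D * (C1 - C2) / dx
J = 2.90019e-15 * (5.3 - 0.13) / 5.1e-03
J = 2.94e-12 kg/(m^2*s)


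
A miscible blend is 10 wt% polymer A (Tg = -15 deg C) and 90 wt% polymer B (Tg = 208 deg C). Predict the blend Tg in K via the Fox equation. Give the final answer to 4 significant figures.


1/Tg = w1/Tg1 + w2/Tg2 (in Kelvin)
Tg1 = 258.15 K, Tg2 = 481.15 K
1/Tg = 0.1/258.15 + 0.9/481.15
Tg = 442.9 K


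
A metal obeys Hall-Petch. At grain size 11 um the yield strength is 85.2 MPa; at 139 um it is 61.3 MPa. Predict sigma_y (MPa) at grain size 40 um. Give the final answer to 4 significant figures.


sigma_y = sigma0 + k / sqrt(d)
1/sqrt(d1) = 1/sqrt(1.1e-05) = 301.511;  1/sqrt(d2) = 84.8189
k = (sigma1 - sigma2) / (1/sqrt(d1) - 1/sqrt(d2)) = (85.2 - 61.3) / (301.511 - 84.8189) = 0.110295 MPa*m^0.5
sigma0 = sigma1 - k/sqrt(d1) = 85.2 - 0.110295*301.511 = 51.9449 MPa
sigma_y(d3) = 51.9449 + 0.110295 / sqrt(4e-05) = 69.38 MPa


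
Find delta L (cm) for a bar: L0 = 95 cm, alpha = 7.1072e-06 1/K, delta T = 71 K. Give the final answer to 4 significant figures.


dL = L0 * alpha * dT
dL = 95 * 7.1072e-06 * 71
dL = 0.04794 cm


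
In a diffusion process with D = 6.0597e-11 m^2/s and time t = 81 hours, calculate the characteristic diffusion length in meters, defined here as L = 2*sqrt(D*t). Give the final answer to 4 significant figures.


t = 81 hr = 291600 s
Diffusion length = 2*sqrt(D*t)
= 2*sqrt(6.0597e-11 * 291600)
= 8.407e-03 m


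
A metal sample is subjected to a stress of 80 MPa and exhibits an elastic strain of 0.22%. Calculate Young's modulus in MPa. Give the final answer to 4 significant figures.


E = sigma / epsilon
epsilon = 0.22% = 2.2e-03
E = 80 / 2.2e-03
E = 36360 MPa


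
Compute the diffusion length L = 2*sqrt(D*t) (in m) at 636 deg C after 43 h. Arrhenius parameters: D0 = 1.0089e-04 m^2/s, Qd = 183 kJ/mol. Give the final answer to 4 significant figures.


Step 1: D = D0 * exp(-Qd/(R*T))
T = 909.15 K
D = 1.0089e-04 * exp(-183e3 / (8.314 * 909.15)) = 3.08545e-15 m^2/s
Step 2: L = 2*sqrt(D*t)
t = 43 h = 154800 s
L = 2*sqrt(3.08545e-15 * 154800) = 4.371e-05 m


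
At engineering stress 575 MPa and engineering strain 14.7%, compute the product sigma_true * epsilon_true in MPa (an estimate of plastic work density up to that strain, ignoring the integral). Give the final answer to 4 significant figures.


sigma_true = sigma_eng * (1 + epsilon_eng)
sigma_true = 575 * (1 + 0.147) = 659.525 MPa
epsilon_true = ln(1 + epsilon_eng)
epsilon_true = ln(1 + 0.147) = 0.13715
sigma_true * epsilon_true = 659.525 * 0.13715 = 90.45 MPa


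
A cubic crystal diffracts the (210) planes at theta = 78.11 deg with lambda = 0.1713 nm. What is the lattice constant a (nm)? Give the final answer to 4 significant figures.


d = lambda / (2*sin(theta))
d = 0.1713 / (2*sin(78.11 deg))
d = 0.0875279 nm
a = d * sqrt(h^2+k^2+l^2) = 0.0875279 * sqrt(5)
a = 0.1957 nm


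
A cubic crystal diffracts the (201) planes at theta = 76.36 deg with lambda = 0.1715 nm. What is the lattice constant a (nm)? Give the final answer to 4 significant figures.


d = lambda / (2*sin(theta))
d = 0.1715 / (2*sin(76.36 deg))
d = 0.0882386 nm
a = d * sqrt(h^2+k^2+l^2) = 0.0882386 * sqrt(5)
a = 0.1973 nm


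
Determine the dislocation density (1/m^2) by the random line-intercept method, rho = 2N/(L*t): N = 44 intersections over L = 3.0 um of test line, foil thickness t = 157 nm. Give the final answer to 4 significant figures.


rho = 2N / (L * t)
L = 3.0 um = 3e-06 m, t = 157 nm = 1.57e-07 m
rho = 2 * 44 / (3e-06 * 1.57e-07)
rho = 1.868e+14 1/m^2


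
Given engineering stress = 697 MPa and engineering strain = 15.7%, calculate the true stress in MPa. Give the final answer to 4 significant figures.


sigma_true = sigma_eng * (1 + epsilon_eng)
sigma_true = 697 * (1 + 0.157)
sigma_true = 806.4 MPa


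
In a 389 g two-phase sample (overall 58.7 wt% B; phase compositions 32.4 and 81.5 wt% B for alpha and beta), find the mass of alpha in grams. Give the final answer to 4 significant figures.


f_alpha = (C_beta - C0) / (C_beta - C_alpha)
f_alpha = (81.5 - 58.7) / (81.5 - 32.4) = 0.464358
m_alpha = f_alpha * m_total = 0.464358 * 389 = 180.6 g


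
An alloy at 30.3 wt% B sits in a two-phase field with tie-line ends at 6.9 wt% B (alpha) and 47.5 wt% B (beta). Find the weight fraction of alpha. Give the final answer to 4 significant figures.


f_alpha = (C_beta - C0) / (C_beta - C_alpha)
f_alpha = (47.5 - 30.3) / (47.5 - 6.9)
f_alpha = 0.4236


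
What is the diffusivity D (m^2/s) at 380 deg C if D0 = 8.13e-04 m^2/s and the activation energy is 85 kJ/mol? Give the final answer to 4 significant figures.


D = D0 * exp(-Qd / (R*T))
T = 653.15 K
D = 8.13e-04 * exp(-85e3 / (8.314 * 653.15))
D = 1.295e-10 m^2/s


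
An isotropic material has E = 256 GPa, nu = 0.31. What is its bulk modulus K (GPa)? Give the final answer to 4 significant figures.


K = E / (3*(1-2*nu))
K = 256 / (3*(1-2*0.31))
K = 224.6 GPa


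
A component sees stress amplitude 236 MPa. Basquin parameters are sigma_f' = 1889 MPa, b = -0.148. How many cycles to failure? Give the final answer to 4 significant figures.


sigma_a = sigma_f' * (2*Nf)^b
2*Nf = (sigma_a / sigma_f')^(1/b)
2*Nf = (236 / 1889)^(1/-0.148)
2*Nf = 1.26915e+06
Nf = 634600 cycles


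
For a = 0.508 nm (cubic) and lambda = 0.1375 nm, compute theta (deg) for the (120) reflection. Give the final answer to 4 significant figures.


d = a / sqrt(h^2+k^2+l^2)
d = 0.508 / sqrt(5) = 0.227185 nm
lambda = 2*d*sin(theta)  =>  sin(theta) = lambda / (2*d)
sin(theta) = 0.1375 / (2 * 0.227185) = 0.302617
theta = 17.61 deg


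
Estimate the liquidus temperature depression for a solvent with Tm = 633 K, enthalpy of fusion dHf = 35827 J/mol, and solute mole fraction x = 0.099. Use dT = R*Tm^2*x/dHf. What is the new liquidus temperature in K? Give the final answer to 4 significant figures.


dT = R*Tm^2*x / dHf
dT = 8.314 * 633^2 * 0.099 / 35827
dT = 9.20539 K
T_new = 633 - 9.20539 = 623.8 K


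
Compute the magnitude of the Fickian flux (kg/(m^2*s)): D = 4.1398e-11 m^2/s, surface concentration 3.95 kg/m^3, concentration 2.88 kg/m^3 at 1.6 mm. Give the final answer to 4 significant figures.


J = -D * (dC/dx) = D * (C1 - C2) / dx
J = 4.1398e-11 * (3.95 - 2.88) / 1.6e-03
J = 2.768e-08 kg/(m^2*s)


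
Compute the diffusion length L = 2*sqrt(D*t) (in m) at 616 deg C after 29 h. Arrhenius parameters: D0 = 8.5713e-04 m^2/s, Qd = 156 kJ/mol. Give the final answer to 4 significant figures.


Step 1: D = D0 * exp(-Qd/(R*T))
T = 889.15 K
D = 8.5713e-04 * exp(-156e3 / (8.314 * 889.15)) = 5.86447e-13 m^2/s
Step 2: L = 2*sqrt(D*t)
t = 29 h = 104400 s
L = 2*sqrt(5.86447e-13 * 104400) = 4.949e-04 m


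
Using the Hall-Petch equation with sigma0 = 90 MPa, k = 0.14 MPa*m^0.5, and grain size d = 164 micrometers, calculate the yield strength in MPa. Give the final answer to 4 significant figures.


sigma_y = sigma0 + k / sqrt(d)
d = 164 um = 1.64e-04 m
sigma_y = 90 + 0.14 / sqrt(1.64e-04)
sigma_y = 100.9 MPa


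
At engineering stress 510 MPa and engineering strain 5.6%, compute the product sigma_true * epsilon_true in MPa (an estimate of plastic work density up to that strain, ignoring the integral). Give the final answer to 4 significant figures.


sigma_true = sigma_eng * (1 + epsilon_eng)
sigma_true = 510 * (1 + 0.056) = 538.56 MPa
epsilon_true = ln(1 + epsilon_eng)
epsilon_true = ln(1 + 0.056) = 0.0544882
sigma_true * epsilon_true = 538.56 * 0.0544882 = 29.35 MPa


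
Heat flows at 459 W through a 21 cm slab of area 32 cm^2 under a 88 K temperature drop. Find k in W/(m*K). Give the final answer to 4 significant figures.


k = Q*L / (A*dT)
L = 0.21 m, A = 3.2e-03 m^2
k = 459 * 0.21 / (3.2e-03 * 88)
k = 342.3 W/(m*K)


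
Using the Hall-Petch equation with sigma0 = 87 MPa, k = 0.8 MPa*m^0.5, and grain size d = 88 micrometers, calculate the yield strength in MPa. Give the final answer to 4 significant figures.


sigma_y = sigma0 + k / sqrt(d)
d = 88 um = 8.8e-05 m
sigma_y = 87 + 0.8 / sqrt(8.8e-05)
sigma_y = 172.3 MPa


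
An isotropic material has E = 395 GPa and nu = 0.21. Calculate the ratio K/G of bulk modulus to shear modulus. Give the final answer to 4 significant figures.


G = E / (2*(1+nu))
G = 395 / (2*(1+0.21)) = 163.223 GPa
K = E / (3*(1-2*nu))
K = 395 / (3*(1-2*0.21)) = 227.011 GPa
K/G = 227.011 / 163.223 = 1.391


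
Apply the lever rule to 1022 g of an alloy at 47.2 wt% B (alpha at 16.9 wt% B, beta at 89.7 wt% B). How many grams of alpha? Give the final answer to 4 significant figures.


f_alpha = (C_beta - C0) / (C_beta - C_alpha)
f_alpha = (89.7 - 47.2) / (89.7 - 16.9) = 0.583791
m_alpha = f_alpha * m_total = 0.583791 * 1022 = 596.6 g


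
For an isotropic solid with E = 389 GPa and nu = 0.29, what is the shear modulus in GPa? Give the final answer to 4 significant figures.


G = E / (2*(1+nu))
G = 389 / (2*(1+0.29))
G = 150.8 GPa


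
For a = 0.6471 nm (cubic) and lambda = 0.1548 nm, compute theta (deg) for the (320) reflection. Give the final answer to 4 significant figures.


d = a / sqrt(h^2+k^2+l^2)
d = 0.6471 / sqrt(13) = 0.179473 nm
lambda = 2*d*sin(theta)  =>  sin(theta) = lambda / (2*d)
sin(theta) = 0.1548 / (2 * 0.179473) = 0.431262
theta = 25.55 deg


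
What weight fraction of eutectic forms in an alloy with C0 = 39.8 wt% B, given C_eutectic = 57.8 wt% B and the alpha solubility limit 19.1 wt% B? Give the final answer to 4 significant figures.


f_primary = (C_e - C0) / (C_e - C_alpha_max)
f_primary = (57.8 - 39.8) / (57.8 - 19.1)
f_primary = 0.465116
f_eutectic = 1 - 0.465116 = 0.5349


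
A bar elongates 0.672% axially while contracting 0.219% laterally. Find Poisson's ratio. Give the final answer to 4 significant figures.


nu = -epsilon_lat / epsilon_axial
Lateral strain is contraction (negative), so using magnitudes:
nu = 0.219 / 0.672
nu = 0.3259


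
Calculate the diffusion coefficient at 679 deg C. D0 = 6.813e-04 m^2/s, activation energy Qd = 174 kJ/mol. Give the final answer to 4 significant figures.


D = D0 * exp(-Qd / (R*T))
T = 952.15 K
D = 6.813e-04 * exp(-174e3 / (8.314 * 952.15))
D = 1.938e-13 m^2/s


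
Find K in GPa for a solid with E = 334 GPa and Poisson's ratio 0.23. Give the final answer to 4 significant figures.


K = E / (3*(1-2*nu))
K = 334 / (3*(1-2*0.23))
K = 206.2 GPa


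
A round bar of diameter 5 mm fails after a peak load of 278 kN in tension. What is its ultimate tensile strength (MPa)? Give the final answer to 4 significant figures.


A0 = pi*(d/2)^2 = pi*(5/2)^2 = 19.635 mm^2
UTS = F_max / A0 = 278*1000 / 19.635
UTS = 14160 MPa


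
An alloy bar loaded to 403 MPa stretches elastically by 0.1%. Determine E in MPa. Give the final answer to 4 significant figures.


E = sigma / epsilon
epsilon = 0.1% = 1e-03
E = 403 / 1e-03
E = 403000 MPa


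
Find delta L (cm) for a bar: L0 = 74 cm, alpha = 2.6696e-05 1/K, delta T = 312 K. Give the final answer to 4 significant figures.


dL = L0 * alpha * dT
dL = 74 * 2.6696e-05 * 312
dL = 0.6164 cm


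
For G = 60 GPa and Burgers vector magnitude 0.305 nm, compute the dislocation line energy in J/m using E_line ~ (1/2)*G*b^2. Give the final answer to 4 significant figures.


E = G*b^2/2
b = 0.305 nm = 3.05e-10 m
G = 60 GPa = 6e+10 Pa
E = 0.5 * 6e+10 * (3.05e-10)^2
E = 2.791e-09 J/m


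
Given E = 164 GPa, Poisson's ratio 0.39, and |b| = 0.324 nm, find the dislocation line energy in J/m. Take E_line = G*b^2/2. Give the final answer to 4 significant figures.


Step 1: G = E / (2*(1+nu))
G = 164 / (2*(1+0.39)) = 58.9928 GPa = 5.89928e+10 Pa
Step 2: E_line = G*b^2/2
b = 0.324 nm = 3.24e-10 m
E_line = 0.5 * 5.89928e+10 * (3.24e-10)^2 = 3.096e-09 J/m
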